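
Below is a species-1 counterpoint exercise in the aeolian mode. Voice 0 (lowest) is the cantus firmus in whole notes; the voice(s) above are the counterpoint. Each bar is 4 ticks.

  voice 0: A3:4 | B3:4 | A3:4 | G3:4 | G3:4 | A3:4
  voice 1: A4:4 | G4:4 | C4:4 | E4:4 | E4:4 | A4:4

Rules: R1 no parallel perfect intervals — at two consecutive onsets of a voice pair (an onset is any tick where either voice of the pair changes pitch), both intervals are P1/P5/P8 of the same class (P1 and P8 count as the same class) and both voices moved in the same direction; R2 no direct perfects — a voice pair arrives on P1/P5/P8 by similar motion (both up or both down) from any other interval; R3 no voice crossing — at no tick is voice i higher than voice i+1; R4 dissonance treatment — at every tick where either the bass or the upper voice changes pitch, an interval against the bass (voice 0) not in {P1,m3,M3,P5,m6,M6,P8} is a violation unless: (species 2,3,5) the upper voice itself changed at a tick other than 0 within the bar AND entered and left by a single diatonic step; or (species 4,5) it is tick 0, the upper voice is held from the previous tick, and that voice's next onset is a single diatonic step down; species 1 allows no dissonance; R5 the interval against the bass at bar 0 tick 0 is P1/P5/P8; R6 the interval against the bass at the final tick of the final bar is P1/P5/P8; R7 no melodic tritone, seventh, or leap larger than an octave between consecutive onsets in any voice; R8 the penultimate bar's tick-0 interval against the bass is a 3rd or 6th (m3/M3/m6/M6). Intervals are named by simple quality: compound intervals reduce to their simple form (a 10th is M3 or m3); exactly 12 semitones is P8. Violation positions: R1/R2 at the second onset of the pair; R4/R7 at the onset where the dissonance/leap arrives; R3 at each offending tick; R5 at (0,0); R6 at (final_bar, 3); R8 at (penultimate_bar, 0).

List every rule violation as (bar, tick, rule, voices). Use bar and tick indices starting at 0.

bar 0: v0=A3 v1=A4 downbeat P8
bar 1: v0=B3 v1=G4 downbeat m6
bar 2: v0=A3 v1=C4 downbeat m3
bar 3: v0=G3 v1=E4 downbeat M6
bar 4: v0=G3 v1=E4 downbeat M6
bar 5: v0=A3 v1=A4 downbeat P8
  -> R2 @ bar 5 tick 0 v(0, 1): G3/E4 M6 -> A3/A4 P8 similar

(5, 0, R2, (0, 1))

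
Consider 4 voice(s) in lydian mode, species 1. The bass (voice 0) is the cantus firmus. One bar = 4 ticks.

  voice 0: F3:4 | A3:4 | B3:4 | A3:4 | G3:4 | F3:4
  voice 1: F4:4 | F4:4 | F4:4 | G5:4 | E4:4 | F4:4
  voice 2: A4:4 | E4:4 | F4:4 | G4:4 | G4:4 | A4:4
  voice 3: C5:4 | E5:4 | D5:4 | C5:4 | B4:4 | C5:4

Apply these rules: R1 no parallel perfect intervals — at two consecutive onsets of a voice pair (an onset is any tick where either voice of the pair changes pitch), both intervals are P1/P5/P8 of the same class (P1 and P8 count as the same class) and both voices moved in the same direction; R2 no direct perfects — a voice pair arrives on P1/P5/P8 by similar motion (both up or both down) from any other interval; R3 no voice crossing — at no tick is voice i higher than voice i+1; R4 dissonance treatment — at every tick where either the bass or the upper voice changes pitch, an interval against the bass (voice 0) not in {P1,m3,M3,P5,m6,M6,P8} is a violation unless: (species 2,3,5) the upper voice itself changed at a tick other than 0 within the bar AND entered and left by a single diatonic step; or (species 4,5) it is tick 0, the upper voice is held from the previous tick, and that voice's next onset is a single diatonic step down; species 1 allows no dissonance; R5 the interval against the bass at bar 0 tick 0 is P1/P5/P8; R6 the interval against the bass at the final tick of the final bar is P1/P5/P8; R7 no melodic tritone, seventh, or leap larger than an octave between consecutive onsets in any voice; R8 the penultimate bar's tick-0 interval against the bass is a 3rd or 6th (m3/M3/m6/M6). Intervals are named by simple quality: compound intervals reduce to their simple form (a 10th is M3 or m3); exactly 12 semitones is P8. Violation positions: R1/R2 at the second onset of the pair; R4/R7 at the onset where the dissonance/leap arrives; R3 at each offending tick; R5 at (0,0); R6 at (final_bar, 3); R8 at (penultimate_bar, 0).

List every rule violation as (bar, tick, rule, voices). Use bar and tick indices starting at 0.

(0, 0, R5, (0, 2))
(1, 0, R1, (0, 3))
(1, 0, R3, (1, 2))
(1, 1, R3, (1, 2))
(1, 2, R3, (1, 2))
(1, 3, R3, (1, 2))
(2, 0, R4, (0, 1))
(2, 0, R4, (0, 2))
(3, 0, R1, (1, 2))
(3, 0, R3, (1, 2))
(3, 0, R4, (0, 1))
(3, 0, R4, (0, 2))
(3, 0, R7, (1,))
(3, 1, R3, (1, 2))
(3, 2, R3, (1, 2))
(3, 3, R3, (1, 2))
(4, 0, R1, (1, 3))
(4, 0, R7, (1,))
(4, 0, R8, (0, 2))
(5, 0, R1, (1, 3))
(5, 3, R6, (0, 2))

bar 0: v0=F3 v1=F4 v2=A4 v3=C5 downbeat P5
bar 1: v0=A3 v1=F4 v2=E4 v3=E5 downbeat P5
bar 2: v0=B3 v1=F4 v2=F4 v3=D5 downbeat m3
bar 3: v0=A3 v1=G5 v2=G4 v3=C5 downbeat m3
bar 4: v0=G3 v1=E4 v2=G4 v3=B4 downbeat M3
bar 5: v0=F3 v1=F4 v2=A4 v3=C5 downbeat P5
  -> R5 @ bar 0 tick 0 v(0, 2): opens on M3
  -> R1 @ bar 1 tick 0 v(0, 3): F3/C5 P5 -> A3/E5 P5 similar
  -> R3 @ bar 1 tick 0 v(1, 2): F4 above E4
  -> R3 @ bar 1 tick 1 v(1, 2): F4 above E4
  -> R3 @ bar 1 tick 2 v(1, 2): F4 above E4
  -> R3 @ bar 1 tick 3 v(1, 2): F4 above E4
  -> R4 @ bar 2 tick 0 v(0, 1): B3/F4 TT untreated
  -> R4 @ bar 2 tick 0 v(0, 2): B3/F4 TT untreated
  -> R1 @ bar 3 tick 0 v(1, 2): F4/F4 P1 -> G5/G4 P8 similar
  -> R3 @ bar 3 tick 0 v(1, 2): G5 above G4
  -> R4 @ bar 3 tick 0 v(0, 1): A3/G5 m7 untreated
  -> R4 @ bar 3 tick 0 v(0, 2): A3/G4 m7 untreated
  -> R7 @ bar 3 tick 0 v(1,): F4->G5 leap 14st
  -> R3 @ bar 3 tick 1 v(1, 2): G5 above G4
  -> R3 @ bar 3 tick 2 v(1, 2): G5 above G4
  -> R3 @ bar 3 tick 3 v(1, 2): G5 above G4
  -> R1 @ bar 4 tick 0 v(1, 3): G5/C5 P5 -> E4/B4 P5 similar
  -> R7 @ bar 4 tick 0 v(1,): G5->E4 leap 15st
  -> R8 @ bar 4 tick 0 v(0, 2): penult P8 not 3rd/6th
  -> R1 @ bar 5 tick 0 v(1, 3): E4/B4 P5 -> F4/C5 P5 similar
  -> R6 @ bar 5 tick 3 v(0, 2): closes on M3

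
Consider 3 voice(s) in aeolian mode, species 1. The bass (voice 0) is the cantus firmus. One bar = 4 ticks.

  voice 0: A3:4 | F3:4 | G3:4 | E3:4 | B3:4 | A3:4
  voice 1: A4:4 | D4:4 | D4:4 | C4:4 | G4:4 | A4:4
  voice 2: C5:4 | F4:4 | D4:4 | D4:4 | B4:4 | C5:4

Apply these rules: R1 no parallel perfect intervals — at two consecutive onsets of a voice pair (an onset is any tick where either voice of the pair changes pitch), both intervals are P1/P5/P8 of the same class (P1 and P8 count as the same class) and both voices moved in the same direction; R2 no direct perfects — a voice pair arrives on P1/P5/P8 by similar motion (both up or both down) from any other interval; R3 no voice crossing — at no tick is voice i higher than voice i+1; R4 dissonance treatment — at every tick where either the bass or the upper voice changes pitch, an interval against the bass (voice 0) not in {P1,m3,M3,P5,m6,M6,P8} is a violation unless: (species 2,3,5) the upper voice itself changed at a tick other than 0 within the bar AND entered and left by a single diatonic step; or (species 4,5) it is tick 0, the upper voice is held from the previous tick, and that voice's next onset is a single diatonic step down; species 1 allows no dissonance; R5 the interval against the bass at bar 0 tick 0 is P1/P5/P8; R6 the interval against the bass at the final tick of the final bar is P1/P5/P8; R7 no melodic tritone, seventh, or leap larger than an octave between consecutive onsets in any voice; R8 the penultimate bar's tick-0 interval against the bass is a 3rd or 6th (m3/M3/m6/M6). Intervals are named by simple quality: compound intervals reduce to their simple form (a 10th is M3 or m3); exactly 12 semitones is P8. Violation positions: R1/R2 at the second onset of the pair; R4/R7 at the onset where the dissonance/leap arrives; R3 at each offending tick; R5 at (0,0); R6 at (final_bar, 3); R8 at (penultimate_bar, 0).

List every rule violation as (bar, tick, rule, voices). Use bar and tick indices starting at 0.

bar 0: v0=A3 v1=A4 v2=C5 downbeat m3
bar 1: v0=F3 v1=D4 v2=F4 downbeat P8
bar 2: v0=G3 v1=D4 v2=D4 downbeat P5
bar 3: v0=E3 v1=C4 v2=D4 downbeat m7
bar 4: v0=B3 v1=G4 v2=B4 downbeat P8
bar 5: v0=A3 v1=A4 v2=C5 downbeat m3
  -> R5 @ bar 0 tick 0 v(0, 2): opens on m3
  -> R2 @ bar 1 tick 0 v(0, 2): A3/C5 m3 -> F3/F4 P8 similar
  -> R4 @ bar 3 tick 0 v(0, 2): E3/D4 m7 untreated
  -> R2 @ bar 4 tick 0 v(0, 2): E3/D4 m7 -> B3/B4 P8 similar
  -> R8 @ bar 4 tick 0 v(0, 2): penult P8 not 3rd/6th
  -> R6 @ bar 5 tick 3 v(0, 2): closes on m3

(0, 0, R5, (0, 2))
(1, 0, R2, (0, 2))
(3, 0, R4, (0, 2))
(4, 0, R2, (0, 2))
(4, 0, R8, (0, 2))
(5, 3, R6, (0, 2))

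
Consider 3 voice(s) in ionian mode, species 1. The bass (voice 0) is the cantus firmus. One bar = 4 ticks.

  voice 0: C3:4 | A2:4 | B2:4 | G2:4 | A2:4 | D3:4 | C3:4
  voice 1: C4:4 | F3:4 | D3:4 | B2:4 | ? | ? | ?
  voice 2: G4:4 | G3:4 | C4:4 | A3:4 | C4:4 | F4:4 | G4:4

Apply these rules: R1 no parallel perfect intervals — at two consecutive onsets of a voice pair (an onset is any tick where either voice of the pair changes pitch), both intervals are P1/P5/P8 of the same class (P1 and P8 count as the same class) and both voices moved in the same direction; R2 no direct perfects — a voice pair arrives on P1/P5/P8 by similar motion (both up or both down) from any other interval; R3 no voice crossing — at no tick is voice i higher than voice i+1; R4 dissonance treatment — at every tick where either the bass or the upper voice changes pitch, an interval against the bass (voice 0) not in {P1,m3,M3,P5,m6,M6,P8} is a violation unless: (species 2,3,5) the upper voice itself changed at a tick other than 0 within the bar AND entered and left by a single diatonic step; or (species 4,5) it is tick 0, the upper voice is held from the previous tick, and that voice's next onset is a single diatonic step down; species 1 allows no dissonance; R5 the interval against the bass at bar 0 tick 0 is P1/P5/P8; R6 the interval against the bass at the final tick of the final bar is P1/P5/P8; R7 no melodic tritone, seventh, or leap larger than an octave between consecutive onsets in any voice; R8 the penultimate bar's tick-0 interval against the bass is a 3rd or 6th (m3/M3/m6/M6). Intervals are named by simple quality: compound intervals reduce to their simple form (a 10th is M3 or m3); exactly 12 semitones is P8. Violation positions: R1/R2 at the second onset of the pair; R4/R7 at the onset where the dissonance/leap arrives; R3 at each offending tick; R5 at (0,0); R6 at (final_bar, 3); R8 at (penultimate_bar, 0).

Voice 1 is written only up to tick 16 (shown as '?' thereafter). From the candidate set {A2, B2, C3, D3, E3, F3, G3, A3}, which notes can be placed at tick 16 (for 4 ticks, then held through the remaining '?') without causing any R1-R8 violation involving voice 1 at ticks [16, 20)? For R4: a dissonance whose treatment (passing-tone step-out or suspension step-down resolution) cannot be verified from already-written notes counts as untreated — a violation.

A2: legal
B2: violates R4
C3: violates R2
D3: violates R4
E3: violates R2
F3: violates R2,R7
G3: violates R4
A3: violates R2,R7

{A2}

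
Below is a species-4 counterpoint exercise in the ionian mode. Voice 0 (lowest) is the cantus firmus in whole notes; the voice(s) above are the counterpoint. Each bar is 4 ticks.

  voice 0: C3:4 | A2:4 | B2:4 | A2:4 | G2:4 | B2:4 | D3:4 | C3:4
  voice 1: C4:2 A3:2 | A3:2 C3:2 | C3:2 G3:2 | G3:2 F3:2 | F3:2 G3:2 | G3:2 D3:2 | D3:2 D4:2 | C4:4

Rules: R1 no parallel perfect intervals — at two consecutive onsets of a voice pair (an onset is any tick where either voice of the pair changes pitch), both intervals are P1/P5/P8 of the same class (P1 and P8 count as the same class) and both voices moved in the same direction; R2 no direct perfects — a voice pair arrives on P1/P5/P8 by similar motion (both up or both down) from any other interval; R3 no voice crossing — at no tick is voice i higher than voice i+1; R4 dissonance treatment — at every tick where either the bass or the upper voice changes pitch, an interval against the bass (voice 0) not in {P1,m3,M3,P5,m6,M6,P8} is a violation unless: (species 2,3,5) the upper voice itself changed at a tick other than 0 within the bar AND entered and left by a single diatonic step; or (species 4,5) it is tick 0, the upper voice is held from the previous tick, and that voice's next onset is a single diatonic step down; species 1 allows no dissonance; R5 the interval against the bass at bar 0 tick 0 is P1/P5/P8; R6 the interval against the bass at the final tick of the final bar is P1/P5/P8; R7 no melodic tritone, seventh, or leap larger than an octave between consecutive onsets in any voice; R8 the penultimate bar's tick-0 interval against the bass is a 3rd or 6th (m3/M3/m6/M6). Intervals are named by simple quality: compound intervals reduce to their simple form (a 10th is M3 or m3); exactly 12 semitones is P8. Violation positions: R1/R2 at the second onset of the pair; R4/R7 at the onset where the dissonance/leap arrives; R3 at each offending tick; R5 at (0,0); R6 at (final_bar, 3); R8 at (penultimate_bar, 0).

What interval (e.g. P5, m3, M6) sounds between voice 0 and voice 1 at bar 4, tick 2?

P8

voice 0=G2 voice 1=G3 -> P8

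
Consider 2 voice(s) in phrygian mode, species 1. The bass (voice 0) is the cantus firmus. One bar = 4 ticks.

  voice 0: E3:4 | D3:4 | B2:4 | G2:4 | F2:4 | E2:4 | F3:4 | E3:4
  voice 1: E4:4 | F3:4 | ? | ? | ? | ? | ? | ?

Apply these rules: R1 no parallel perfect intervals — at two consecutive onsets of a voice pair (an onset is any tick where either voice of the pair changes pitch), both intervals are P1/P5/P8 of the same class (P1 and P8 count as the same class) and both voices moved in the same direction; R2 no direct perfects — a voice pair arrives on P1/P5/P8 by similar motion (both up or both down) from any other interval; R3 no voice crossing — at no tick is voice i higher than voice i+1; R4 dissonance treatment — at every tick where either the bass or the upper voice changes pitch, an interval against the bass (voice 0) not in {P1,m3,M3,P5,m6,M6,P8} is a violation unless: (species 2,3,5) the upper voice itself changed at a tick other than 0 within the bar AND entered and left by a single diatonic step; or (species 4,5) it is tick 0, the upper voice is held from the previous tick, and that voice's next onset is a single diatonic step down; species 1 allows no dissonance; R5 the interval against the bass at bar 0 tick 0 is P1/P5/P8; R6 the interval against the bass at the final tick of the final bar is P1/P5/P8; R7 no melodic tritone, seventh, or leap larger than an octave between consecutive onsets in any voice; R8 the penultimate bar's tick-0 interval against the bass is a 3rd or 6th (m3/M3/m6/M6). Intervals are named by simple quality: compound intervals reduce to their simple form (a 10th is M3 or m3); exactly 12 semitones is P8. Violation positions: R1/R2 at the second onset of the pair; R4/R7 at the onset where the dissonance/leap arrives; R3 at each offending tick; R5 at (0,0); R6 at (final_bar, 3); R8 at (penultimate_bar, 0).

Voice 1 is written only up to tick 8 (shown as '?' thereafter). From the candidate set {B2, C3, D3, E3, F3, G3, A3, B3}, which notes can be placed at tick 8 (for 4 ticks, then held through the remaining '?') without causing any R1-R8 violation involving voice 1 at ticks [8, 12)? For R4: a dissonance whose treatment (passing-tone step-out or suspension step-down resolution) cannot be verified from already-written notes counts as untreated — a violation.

B2: violates R2,R7
C3: violates R4
D3: legal
E3: violates R4
F3: violates R4
G3: legal
A3: violates R4
B3: violates R7

{D3, G3}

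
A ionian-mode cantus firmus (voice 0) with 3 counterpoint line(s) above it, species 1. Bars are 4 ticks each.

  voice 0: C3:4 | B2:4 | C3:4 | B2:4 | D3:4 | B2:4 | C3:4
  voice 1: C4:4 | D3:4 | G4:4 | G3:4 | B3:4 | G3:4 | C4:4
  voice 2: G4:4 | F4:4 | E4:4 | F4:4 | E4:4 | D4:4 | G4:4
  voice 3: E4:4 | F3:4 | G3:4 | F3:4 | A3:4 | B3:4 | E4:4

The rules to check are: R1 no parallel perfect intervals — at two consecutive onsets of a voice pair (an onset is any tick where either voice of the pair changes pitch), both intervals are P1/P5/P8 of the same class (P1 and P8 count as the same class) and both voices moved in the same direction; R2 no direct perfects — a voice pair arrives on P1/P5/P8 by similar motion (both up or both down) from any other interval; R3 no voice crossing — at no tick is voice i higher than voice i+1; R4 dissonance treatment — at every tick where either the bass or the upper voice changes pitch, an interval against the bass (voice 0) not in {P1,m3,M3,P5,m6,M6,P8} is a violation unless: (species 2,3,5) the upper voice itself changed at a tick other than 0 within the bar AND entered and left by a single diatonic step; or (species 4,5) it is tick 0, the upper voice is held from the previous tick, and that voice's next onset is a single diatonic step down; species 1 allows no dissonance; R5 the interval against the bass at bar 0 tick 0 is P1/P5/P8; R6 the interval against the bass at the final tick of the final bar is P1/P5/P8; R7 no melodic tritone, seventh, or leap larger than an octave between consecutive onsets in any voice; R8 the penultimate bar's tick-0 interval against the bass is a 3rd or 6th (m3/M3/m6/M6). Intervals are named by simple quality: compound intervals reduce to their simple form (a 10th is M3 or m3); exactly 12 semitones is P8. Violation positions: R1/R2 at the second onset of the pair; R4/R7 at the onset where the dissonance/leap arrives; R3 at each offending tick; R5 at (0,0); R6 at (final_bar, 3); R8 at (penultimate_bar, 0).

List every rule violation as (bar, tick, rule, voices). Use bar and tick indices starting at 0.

bar 0: v0=C3 v1=C4 v2=G4 v3=E4 downbeat M3
bar 1: v0=B2 v1=D3 v2=F4 v3=F3 downbeat TT
bar 2: v0=C3 v1=G4 v2=E4 v3=G3 downbeat P5
bar 3: v0=B2 v1=G3 v2=F4 v3=F3 downbeat TT
bar 4: v0=D3 v1=B3 v2=E4 v3=A3 downbeat P5
bar 5: v0=B2 v1=G3 v2=D4 v3=B3 downbeat P8
bar 6: v0=C3 v1=C4 v2=G4 v3=E4 downbeat M3
  -> R3 @ bar 0 tick 0 v(2, 3): G4 above E4
  -> R5 @ bar 0 tick 0 v(0, 3): opens on M3
  -> R3 @ bar 0 tick 1 v(2, 3): G4 above E4
  -> R3 @ bar 0 tick 2 v(2, 3): G4 above E4
  -> R3 @ bar 0 tick 3 v(2, 3): G4 above E4
  -> R2 @ bar 1 tick 0 v(2, 3): G4/E4 m3 -> F4/F3 P8 similar
  -> R3 @ bar 1 tick 0 v(2, 3): F4 above F3
  -> R4 @ bar 1 tick 0 v(0, 2): B2/F4 TT untreated
  -> R4 @ bar 1 tick 0 v(0, 3): B2/F3 TT untreated
  -> R7 @ bar 1 tick 0 v(1,): C4->D3 leap 10st
  -> R7 @ bar 1 tick 0 v(3,): E4->F3 leap 11st
  -> R3 @ bar 1 tick 1 v(2, 3): F4 above F3
  -> R3 @ bar 1 tick 2 v(2, 3): F4 above F3
  -> R3 @ bar 1 tick 3 v(2, 3): F4 above F3
  -> R2 @ bar 2 tick 0 v(0, 1): B2/D3 m3 -> C3/G4 P5 similar
  -> R2 @ bar 2 tick 0 v(0, 3): B2/F3 TT -> C3/G3 P5 similar
  -> R2 @ bar 2 tick 0 v(1, 3): D3/F3 m3 -> G4/G3 P8 similar
  -> R3 @ bar 2 tick 0 v(1, 2): G4 above E4
  -> R3 @ bar 2 tick 0 v(2, 3): E4 above G3
  -> R7 @ bar 2 tick 0 v(1,): D3->G4 leap 17st
  -> R3 @ bar 2 tick 1 v(1, 2): G4 above E4
  -> R3 @ bar 2 tick 1 v(2, 3): E4 above G3
  -> R3 @ bar 2 tick 2 v(1, 2): G4 above E4
  -> R3 @ bar 2 tick 2 v(2, 3): E4 above G3
  -> R3 @ bar 2 tick 3 v(1, 2): G4 above E4
  -> R3 @ bar 2 tick 3 v(2, 3): E4 above G3
  -> R3 @ bar 3 tick 0 v(2, 3): F4 above F3
  -> R4 @ bar 3 tick 0 v(0, 2): B2/F4 TT untreated
  -> R4 @ bar 3 tick 0 v(0, 3): B2/F3 TT untreated
  -> R3 @ bar 3 tick 1 v(2, 3): F4 above F3
  -> R3 @ bar 3 tick 2 v(2, 3): F4 above F3
  -> R3 @ bar 3 tick 3 v(2, 3): F4 above F3
  -> R2 @ bar 4 tick 0 v(0, 3): B2/F3 TT -> D3/A3 P5 similar
  -> R3 @ bar 4 tick 0 v(2, 3): E4 above A3
  -> R4 @ bar 4 tick 0 v(0, 2): D3/E4 M2 untreated
  -> R3 @ bar 4 tick 1 v(2, 3): E4 above A3
  -> R3 @ bar 4 tick 2 v(2, 3): E4 above A3
  -> R3 @ bar 4 tick 3 v(2, 3): E4 above A3
  -> R2 @ bar 5 tick 0 v(1, 2): B3/E4 P4 -> G3/D4 P5 similar
  -> R3 @ bar 5 tick 0 v(2, 3): D4 above B3
  -> R8 @ bar 5 tick 0 v(0, 3): penult P8 not 3rd/6th
  -> R3 @ bar 5 tick 1 v(2, 3): D4 above B3
  -> R3 @ bar 5 tick 2 v(2, 3): D4 above B3
  -> R3 @ bar 5 tick 3 v(2, 3): D4 above B3
  -> R1 @ bar 6 tick 0 v(1, 2): G3/D4 P5 -> C4/G4 P5 similar
  -> R2 @ bar 6 tick 0 v(0, 1): B2/G3 m6 -> C3/C4 P8 similar
  -> R2 @ bar 6 tick 0 v(0, 2): B2/D4 m3 -> C3/G4 P5 similar
  -> R3 @ bar 6 tick 0 v(2, 3): G4 above E4
  -> R3 @ bar 6 tick 1 v(2, 3): G4 above E4
  -> R3 @ bar 6 tick 2 v(2, 3): G4 above E4
  -> R3 @ bar 6 tick 3 v(2, 3): G4 above E4
  -> R6 @ bar 6 tick 3 v(0, 3): closes on M3

(0, 0, R3, (2, 3))
(0, 0, R5, (0, 3))
(0, 1, R3, (2, 3))
(0, 2, R3, (2, 3))
(0, 3, R3, (2, 3))
(1, 0, R2, (2, 3))
(1, 0, R3, (2, 3))
(1, 0, R4, (0, 2))
(1, 0, R4, (0, 3))
(1, 0, R7, (1,))
(1, 0, R7, (3,))
(1, 1, R3, (2, 3))
(1, 2, R3, (2, 3))
(1, 3, R3, (2, 3))
(2, 0, R2, (0, 1))
(2, 0, R2, (0, 3))
(2, 0, R2, (1, 3))
(2, 0, R3, (1, 2))
(2, 0, R3, (2, 3))
(2, 0, R7, (1,))
(2, 1, R3, (1, 2))
(2, 1, R3, (2, 3))
(2, 2, R3, (1, 2))
(2, 2, R3, (2, 3))
(2, 3, R3, (1, 2))
(2, 3, R3, (2, 3))
(3, 0, R3, (2, 3))
(3, 0, R4, (0, 2))
(3, 0, R4, (0, 3))
(3, 1, R3, (2, 3))
(3, 2, R3, (2, 3))
(3, 3, R3, (2, 3))
(4, 0, R2, (0, 3))
(4, 0, R3, (2, 3))
(4, 0, R4, (0, 2))
(4, 1, R3, (2, 3))
(4, 2, R3, (2, 3))
(4, 3, R3, (2, 3))
(5, 0, R2, (1, 2))
(5, 0, R3, (2, 3))
(5, 0, R8, (0, 3))
(5, 1, R3, (2, 3))
(5, 2, R3, (2, 3))
(5, 3, R3, (2, 3))
(6, 0, R1, (1, 2))
(6, 0, R2, (0, 1))
(6, 0, R2, (0, 2))
(6, 0, R3, (2, 3))
(6, 1, R3, (2, 3))
(6, 2, R3, (2, 3))
(6, 3, R3, (2, 3))
(6, 3, R6, (0, 3))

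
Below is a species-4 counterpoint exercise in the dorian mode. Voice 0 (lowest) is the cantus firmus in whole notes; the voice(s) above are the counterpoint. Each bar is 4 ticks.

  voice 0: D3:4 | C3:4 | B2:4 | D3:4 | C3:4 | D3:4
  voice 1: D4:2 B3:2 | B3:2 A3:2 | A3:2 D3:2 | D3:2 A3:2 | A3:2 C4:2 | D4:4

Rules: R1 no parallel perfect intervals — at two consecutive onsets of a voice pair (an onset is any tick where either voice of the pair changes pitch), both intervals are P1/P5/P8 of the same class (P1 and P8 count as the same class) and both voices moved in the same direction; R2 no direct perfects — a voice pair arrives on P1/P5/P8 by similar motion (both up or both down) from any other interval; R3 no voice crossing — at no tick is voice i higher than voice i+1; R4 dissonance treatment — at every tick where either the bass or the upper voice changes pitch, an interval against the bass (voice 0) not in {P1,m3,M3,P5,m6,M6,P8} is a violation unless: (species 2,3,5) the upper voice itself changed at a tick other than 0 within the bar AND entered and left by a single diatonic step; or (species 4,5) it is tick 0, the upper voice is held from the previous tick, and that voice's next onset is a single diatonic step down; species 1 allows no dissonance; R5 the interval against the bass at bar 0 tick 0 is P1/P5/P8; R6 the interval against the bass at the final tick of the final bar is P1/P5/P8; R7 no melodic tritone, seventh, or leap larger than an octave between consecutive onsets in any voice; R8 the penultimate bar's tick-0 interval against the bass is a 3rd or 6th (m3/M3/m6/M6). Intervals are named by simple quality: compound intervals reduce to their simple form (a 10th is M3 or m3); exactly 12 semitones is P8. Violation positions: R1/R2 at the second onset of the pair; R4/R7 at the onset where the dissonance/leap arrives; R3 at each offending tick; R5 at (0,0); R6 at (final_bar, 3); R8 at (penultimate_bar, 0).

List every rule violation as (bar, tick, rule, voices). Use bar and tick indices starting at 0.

(2, 0, R4, (0, 1))
(5, 0, R1, (0, 1))

bar 0: v0=D3 v1=D4 downbeat P8
bar 1: v0=C3 v1=B3 downbeat M7
bar 2: v0=B2 v1=A3 downbeat m7
bar 3: v0=D3 v1=D3 downbeat P1
bar 4: v0=C3 v1=A3 downbeat M6
bar 5: v0=D3 v1=D4 downbeat P8
  -> R4 @ bar 2 tick 0 v(0, 1): B2/A3 m7 untreated
  -> R1 @ bar 5 tick 0 v(0, 1): C3/C4 P8 -> D3/D4 P8 similar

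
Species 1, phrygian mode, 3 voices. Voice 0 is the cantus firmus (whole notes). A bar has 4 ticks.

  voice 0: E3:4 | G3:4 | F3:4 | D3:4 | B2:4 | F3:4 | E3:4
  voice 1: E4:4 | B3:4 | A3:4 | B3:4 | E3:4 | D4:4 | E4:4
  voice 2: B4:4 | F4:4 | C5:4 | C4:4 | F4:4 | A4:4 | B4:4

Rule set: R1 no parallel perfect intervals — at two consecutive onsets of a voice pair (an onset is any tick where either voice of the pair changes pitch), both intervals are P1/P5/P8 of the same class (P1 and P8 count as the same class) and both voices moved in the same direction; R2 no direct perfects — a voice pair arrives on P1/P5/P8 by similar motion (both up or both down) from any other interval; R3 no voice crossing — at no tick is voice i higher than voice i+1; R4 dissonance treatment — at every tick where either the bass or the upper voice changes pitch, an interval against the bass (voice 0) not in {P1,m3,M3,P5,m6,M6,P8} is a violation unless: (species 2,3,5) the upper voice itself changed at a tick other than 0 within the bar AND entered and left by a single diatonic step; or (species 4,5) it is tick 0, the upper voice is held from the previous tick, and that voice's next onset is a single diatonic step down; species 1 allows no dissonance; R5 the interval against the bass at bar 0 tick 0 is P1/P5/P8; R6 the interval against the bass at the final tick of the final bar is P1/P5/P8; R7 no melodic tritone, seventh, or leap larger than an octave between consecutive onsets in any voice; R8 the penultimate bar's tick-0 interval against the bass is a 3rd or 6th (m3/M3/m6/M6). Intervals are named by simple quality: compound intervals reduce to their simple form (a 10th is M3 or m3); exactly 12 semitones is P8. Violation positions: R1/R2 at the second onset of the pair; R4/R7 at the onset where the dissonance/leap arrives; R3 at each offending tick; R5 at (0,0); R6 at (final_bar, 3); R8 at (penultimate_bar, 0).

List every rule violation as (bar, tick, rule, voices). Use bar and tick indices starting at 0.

bar 0: v0=E3 v1=E4 v2=B4 downbeat P5
bar 1: v0=G3 v1=B3 v2=F4 downbeat m7
bar 2: v0=F3 v1=A3 v2=C5 downbeat P5
bar 3: v0=D3 v1=B3 v2=C4 downbeat m7
bar 4: v0=B2 v1=E3 v2=F4 downbeat TT
bar 5: v0=F3 v1=D4 v2=A4 downbeat M3
bar 6: v0=E3 v1=E4 v2=B4 downbeat P5
  -> R4 @ bar 1 tick 0 v(0, 2): G3/F4 m7 untreated
  -> R7 @ bar 1 tick 0 v(2,): B4->F4 leap 6st
  -> R4 @ bar 3 tick 0 v(0, 2): D3/C4 m7 untreated
  -> R4 @ bar 4 tick 0 v(0, 1): B2/E3 P4 untreated
  -> R4 @ bar 4 tick 0 v(0, 2): B2/F4 TT untreated
  -> R2 @ bar 5 tick 0 v(1, 2): E3/F4 m2 -> D4/A4 P5 similar
  -> R7 @ bar 5 tick 0 v(0,): B2->F3 leap 6st
  -> R7 @ bar 5 tick 0 v(1,): E3->D4 leap 10st
  -> R1 @ bar 6 tick 0 v(1, 2): D4/A4 P5 -> E4/B4 P5 similar

(1, 0, R4, (0, 2))
(1, 0, R7, (2,))
(3, 0, R4, (0, 2))
(4, 0, R4, (0, 1))
(4, 0, R4, (0, 2))
(5, 0, R2, (1, 2))
(5, 0, R7, (0,))
(5, 0, R7, (1,))
(6, 0, R1, (1, 2))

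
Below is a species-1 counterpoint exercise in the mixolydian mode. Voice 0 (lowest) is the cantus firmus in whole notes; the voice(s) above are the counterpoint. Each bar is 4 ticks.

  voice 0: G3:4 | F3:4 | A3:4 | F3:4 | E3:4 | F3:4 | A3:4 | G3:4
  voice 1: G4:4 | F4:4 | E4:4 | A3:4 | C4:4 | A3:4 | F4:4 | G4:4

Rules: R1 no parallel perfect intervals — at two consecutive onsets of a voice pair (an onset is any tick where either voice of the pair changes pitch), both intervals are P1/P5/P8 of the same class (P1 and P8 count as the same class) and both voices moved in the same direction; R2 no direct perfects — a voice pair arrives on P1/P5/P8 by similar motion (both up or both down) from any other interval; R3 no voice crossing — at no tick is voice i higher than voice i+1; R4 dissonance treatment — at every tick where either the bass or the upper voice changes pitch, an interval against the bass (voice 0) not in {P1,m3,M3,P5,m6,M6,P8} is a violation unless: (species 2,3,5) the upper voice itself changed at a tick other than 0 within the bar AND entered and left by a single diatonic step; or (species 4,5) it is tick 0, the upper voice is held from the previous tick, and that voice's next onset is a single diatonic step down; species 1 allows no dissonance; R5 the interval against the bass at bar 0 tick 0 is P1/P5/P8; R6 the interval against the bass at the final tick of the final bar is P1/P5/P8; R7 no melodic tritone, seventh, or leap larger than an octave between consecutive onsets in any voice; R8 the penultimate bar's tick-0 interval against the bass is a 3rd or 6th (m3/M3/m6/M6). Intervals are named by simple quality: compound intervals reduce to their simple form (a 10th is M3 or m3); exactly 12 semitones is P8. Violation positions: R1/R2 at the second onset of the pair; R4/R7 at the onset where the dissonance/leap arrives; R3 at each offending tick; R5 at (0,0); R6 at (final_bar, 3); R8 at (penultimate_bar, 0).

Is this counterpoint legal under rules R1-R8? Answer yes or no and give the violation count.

No (1 violations)

bar 0: v0=G3 v1=G4 (P8)
bar 1: v0=F3 v1=F4 (P8)
bar 2: v0=A3 v1=E4 (P5)
bar 3: v0=F3 v1=A3 (M3)
bar 4: v0=E3 v1=C4 (m6)
bar 5: v0=F3 v1=A3 (M3)
bar 6: v0=A3 v1=F4 (m6)
bar 7: v0=G3 v1=G4 (P8)
  R1 @ bar1.0: G3/G4 P8 -> F3/F4 P8 similar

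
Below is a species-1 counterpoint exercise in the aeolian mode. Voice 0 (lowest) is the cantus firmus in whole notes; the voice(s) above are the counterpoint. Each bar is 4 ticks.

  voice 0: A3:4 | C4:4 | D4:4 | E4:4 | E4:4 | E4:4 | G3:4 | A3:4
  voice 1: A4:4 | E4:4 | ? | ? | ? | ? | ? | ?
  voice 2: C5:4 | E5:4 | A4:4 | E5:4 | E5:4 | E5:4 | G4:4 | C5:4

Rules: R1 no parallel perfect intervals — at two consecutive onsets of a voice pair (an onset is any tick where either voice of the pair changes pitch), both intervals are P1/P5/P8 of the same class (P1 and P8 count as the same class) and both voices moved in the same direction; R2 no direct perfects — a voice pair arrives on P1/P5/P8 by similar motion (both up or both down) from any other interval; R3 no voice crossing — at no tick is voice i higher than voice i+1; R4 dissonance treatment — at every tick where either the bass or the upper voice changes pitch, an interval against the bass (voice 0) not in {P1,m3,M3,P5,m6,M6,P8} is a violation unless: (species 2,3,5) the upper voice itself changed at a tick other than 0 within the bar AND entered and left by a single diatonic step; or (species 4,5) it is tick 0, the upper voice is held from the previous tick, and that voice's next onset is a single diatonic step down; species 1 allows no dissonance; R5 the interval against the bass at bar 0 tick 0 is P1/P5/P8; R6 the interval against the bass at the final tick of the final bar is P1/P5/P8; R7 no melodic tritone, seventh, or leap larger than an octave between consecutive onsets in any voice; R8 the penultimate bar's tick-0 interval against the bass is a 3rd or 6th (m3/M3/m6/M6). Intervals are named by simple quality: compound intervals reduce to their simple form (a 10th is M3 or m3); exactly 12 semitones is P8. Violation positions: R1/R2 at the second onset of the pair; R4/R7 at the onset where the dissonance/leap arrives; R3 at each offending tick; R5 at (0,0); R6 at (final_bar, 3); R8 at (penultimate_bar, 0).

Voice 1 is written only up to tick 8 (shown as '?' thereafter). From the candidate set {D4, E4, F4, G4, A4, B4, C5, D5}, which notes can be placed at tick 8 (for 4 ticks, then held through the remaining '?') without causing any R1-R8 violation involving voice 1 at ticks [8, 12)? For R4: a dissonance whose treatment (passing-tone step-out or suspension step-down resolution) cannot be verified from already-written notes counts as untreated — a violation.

{F4}

D4: violates R2
E4: violates R4
F4: legal
G4: violates R4
A4: violates R2
B4: violates R3
C5: violates R3,R4
D5: violates R2,R3,R7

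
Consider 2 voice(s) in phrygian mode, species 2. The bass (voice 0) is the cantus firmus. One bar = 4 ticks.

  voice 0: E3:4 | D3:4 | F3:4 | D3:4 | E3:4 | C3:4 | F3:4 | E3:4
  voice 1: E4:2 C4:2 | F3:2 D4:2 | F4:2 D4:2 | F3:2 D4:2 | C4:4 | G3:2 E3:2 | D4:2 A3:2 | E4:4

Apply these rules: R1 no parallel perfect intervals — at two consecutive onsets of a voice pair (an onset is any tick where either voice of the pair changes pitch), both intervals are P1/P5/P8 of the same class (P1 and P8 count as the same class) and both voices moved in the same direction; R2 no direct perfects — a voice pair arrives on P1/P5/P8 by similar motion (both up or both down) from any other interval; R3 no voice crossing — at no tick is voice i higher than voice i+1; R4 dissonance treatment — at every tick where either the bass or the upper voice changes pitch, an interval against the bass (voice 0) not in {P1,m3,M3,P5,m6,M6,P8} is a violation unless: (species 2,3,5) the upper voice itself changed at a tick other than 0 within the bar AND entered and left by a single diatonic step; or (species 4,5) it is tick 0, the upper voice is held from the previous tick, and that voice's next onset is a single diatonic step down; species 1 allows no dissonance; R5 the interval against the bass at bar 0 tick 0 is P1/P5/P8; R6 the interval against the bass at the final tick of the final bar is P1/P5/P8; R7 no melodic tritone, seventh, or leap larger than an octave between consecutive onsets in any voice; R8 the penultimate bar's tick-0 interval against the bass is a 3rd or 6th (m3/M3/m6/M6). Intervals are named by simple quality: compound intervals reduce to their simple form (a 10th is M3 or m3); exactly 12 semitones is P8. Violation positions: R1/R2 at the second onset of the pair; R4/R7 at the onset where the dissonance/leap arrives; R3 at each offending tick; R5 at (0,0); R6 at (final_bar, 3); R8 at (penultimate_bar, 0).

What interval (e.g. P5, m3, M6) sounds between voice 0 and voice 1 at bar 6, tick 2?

M3

voice 0=F3 voice 1=A3 -> M3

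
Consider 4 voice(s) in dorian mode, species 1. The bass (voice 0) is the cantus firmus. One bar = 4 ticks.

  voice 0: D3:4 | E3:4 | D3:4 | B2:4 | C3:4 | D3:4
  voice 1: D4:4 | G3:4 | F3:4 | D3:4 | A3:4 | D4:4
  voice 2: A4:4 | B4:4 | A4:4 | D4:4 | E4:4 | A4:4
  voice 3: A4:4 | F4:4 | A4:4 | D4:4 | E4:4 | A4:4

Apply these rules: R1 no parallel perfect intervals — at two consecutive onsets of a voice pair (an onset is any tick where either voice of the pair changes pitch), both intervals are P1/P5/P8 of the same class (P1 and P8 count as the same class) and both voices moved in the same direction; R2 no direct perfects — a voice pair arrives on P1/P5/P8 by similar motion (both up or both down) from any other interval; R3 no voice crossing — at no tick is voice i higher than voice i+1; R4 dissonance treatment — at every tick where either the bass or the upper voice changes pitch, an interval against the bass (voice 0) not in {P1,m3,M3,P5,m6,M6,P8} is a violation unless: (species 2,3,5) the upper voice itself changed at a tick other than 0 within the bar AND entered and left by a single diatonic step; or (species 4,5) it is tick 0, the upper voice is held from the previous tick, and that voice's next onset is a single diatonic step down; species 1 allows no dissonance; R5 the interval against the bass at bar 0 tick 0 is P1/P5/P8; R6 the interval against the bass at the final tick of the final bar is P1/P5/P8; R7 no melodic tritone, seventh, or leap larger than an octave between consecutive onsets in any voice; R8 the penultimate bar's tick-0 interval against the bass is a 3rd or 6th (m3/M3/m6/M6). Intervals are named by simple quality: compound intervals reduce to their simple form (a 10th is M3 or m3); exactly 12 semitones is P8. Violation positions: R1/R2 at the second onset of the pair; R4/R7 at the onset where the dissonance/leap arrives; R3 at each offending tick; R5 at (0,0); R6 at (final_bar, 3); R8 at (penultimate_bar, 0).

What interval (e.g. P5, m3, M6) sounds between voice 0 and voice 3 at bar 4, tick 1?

M3

voice 0=C3 voice 3=E4 -> M3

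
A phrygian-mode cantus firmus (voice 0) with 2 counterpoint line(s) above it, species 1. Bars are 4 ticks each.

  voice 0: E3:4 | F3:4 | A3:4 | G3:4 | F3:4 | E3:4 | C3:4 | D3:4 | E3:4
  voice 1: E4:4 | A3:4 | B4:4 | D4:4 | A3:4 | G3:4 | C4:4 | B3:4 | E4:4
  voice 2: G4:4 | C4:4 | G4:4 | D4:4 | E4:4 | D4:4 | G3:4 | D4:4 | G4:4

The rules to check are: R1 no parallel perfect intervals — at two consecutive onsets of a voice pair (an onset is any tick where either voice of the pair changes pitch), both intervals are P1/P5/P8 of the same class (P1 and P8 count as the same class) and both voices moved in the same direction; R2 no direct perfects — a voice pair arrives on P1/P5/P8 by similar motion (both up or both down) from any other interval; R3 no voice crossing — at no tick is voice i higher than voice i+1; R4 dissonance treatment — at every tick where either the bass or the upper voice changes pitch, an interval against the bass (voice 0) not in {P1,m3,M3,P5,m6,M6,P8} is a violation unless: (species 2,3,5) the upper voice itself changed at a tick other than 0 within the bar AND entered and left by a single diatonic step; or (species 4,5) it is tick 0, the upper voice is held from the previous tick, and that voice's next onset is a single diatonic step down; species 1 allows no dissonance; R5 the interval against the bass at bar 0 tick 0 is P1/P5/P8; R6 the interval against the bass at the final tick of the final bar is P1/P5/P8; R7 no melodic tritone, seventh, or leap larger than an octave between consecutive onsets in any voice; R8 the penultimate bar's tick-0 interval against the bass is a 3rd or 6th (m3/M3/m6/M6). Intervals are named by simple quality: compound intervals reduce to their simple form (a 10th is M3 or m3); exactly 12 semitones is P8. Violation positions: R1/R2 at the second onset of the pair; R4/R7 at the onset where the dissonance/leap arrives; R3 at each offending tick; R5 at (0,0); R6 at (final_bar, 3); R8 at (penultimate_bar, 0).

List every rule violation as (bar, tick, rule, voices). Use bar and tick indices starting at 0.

bar 0: v0=E3 v1=E4 v2=G4 downbeat m3
bar 1: v0=F3 v1=A3 v2=C4 downbeat P5
bar 2: v0=A3 v1=B4 v2=G4 downbeat m7
bar 3: v0=G3 v1=D4 v2=D4 downbeat P5
bar 4: v0=F3 v1=A3 v2=E4 downbeat M7
bar 5: v0=E3 v1=G3 v2=D4 downbeat m7
bar 6: v0=C3 v1=C4 v2=G3 downbeat P5
bar 7: v0=D3 v1=B3 v2=D4 downbeat P8
bar 8: v0=E3 v1=E4 v2=G4 downbeat m3
  -> R5 @ bar 0 tick 0 v(0, 2): opens on m3
  -> R3 @ bar 2 tick 0 v(1, 2): B4 above G4
  -> R4 @ bar 2 tick 0 v(0, 1): A3/B4 M2 untreated
  -> R4 @ bar 2 tick 0 v(0, 2): A3/G4 m7 untreated
  -> R7 @ bar 2 tick 0 v(1,): A3->B4 leap 14st
  -> R3 @ bar 2 tick 1 v(1, 2): B4 above G4
  -> R3 @ bar 2 tick 2 v(1, 2): B4 above G4
  -> R3 @ bar 2 tick 3 v(1, 2): B4 above G4
  -> R2 @ bar 3 tick 0 v(0, 1): A3/B4 M2 -> G3/D4 P5 similar
  -> R2 @ bar 3 tick 0 v(0, 2): A3/G4 m7 -> G3/D4 P5 similar
  -> R2 @ bar 3 tick 0 v(1, 2): B4/G4 M3 -> D4/D4 P1 similar
  -> R4 @ bar 4 tick 0 v(0, 2): F3/E4 M7 untreated
  -> R1 @ bar 5 tick 0 v(1, 2): A3/E4 P5 -> G3/D4 P5 similar
  -> R4 @ bar 5 tick 0 v(0, 2): E3/D4 m7 untreated
  -> R2 @ bar 6 tick 0 v(0, 2): E3/D4 m7 -> C3/G3 P5 similar
  -> R3 @ bar 6 tick 0 v(1, 2): C4 above G3
  -> R3 @ bar 6 tick 1 v(1, 2): C4 above G3
  -> R3 @ bar 6 tick 2 v(1, 2): C4 above G3
  -> R3 @ bar 6 tick 3 v(1, 2): C4 above G3
  -> R2 @ bar 7 tick 0 v(0, 2): C3/G3 P5 -> D3/D4 P8 similar
  -> R8 @ bar 7 tick 0 v(0, 2): penult P8 not 3rd/6th
  -> R2 @ bar 8 tick 0 v(0, 1): D3/B3 M6 -> E3/E4 P8 similar
  -> R6 @ bar 8 tick 3 v(0, 2): closes on m3

(0, 0, R5, (0, 2))
(2, 0, R3, (1, 2))
(2, 0, R4, (0, 1))
(2, 0, R4, (0, 2))
(2, 0, R7, (1,))
(2, 1, R3, (1, 2))
(2, 2, R3, (1, 2))
(2, 3, R3, (1, 2))
(3, 0, R2, (0, 1))
(3, 0, R2, (0, 2))
(3, 0, R2, (1, 2))
(4, 0, R4, (0, 2))
(5, 0, R1, (1, 2))
(5, 0, R4, (0, 2))
(6, 0, R2, (0, 2))
(6, 0, R3, (1, 2))
(6, 1, R3, (1, 2))
(6, 2, R3, (1, 2))
(6, 3, R3, (1, 2))
(7, 0, R2, (0, 2))
(7, 0, R8, (0, 2))
(8, 0, R2, (0, 1))
(8, 3, R6, (0, 2))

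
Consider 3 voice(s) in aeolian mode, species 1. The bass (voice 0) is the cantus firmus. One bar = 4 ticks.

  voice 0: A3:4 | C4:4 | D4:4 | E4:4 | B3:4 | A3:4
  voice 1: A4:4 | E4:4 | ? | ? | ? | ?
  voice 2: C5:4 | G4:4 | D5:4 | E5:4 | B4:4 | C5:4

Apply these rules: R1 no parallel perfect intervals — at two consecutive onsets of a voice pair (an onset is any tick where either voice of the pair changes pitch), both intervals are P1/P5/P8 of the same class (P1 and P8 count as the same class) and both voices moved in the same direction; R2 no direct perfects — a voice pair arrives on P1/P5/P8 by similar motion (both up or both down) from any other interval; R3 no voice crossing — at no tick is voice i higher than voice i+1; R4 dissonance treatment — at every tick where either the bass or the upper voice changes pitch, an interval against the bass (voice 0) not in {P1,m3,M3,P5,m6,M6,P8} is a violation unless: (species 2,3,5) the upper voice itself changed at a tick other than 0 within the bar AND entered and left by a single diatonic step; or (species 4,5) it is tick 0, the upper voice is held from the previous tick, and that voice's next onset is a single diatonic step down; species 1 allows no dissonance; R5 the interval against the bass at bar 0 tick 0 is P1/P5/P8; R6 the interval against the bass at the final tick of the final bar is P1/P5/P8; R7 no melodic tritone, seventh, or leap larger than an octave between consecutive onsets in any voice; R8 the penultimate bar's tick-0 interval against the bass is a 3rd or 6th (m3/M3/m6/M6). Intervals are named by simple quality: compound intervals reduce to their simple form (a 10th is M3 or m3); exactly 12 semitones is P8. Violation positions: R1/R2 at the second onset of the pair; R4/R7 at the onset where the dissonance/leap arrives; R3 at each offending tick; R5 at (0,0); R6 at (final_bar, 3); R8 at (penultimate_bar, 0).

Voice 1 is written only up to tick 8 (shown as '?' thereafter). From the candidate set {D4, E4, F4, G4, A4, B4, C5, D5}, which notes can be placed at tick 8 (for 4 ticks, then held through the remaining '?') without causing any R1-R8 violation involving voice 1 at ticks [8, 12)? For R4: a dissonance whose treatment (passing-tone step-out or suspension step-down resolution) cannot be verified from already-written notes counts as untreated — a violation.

D4: legal
E4: violates R4
F4: legal
G4: violates R2,R4
A4: violates R2
B4: legal
C5: violates R4
D5: violates R2,R7

{B4, D4, F4}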